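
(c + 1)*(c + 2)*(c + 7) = c^3 + 10*c^2 + 23*c + 14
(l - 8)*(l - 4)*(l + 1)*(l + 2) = l^4 - 9*l^3 - 2*l^2 + 72*l + 64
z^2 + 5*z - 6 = (z - 1)*(z + 6)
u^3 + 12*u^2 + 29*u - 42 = (u - 1)*(u + 6)*(u + 7)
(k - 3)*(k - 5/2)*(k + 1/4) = k^3 - 21*k^2/4 + 49*k/8 + 15/8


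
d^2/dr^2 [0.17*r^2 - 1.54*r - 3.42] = 0.340000000000000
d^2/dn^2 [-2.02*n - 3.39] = 0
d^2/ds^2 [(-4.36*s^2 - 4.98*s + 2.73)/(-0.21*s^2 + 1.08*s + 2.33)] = (2.416932*s^3 + 12.07773*s^2 + 18.335268*s + 13.236542)/(0.009261*s^6 - 0.142884*s^5 + 0.426573*s^4 + 1.910952*s^3 - 4.732929*s^2 - 17.589636*s - 12.649337)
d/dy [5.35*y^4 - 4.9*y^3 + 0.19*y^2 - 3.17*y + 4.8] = 21.4*y^3 - 14.7*y^2 + 0.38*y - 3.17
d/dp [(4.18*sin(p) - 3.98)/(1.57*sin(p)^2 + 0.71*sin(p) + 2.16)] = (-6.5626*sin(p)^2 + 12.4972*sin(p) + 11.8546)*cos(p)/(2.4649*sin(p)^4 + 2.2294*sin(p)^3 + 7.2865*sin(p)^2 + 3.0672*sin(p) + 4.6656)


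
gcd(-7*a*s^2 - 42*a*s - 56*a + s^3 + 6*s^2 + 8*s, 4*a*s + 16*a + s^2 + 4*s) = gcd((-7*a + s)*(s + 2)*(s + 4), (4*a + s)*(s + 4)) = s + 4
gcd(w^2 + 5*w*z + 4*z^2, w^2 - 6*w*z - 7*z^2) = w + z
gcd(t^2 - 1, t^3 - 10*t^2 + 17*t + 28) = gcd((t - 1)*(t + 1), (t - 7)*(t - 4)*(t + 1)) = t + 1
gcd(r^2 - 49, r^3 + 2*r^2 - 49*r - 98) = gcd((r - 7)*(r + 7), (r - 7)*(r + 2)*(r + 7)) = r^2 - 49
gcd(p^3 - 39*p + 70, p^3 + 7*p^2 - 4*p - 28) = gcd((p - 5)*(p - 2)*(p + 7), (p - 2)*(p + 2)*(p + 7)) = p^2 + 5*p - 14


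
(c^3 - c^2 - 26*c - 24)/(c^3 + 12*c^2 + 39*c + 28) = (c - 6)/(c + 7)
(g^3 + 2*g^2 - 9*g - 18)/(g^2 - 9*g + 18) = (g^2 + 5*g + 6)/(g - 6)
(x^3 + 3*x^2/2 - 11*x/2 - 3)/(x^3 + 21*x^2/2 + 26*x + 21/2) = (x - 2)/(x + 7)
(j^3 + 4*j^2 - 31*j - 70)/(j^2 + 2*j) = j + 2 - 35/j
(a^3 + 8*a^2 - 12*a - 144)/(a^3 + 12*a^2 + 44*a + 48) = (a^2 + 2*a - 24)/(a^2 + 6*a + 8)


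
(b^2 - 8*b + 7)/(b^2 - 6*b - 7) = (b - 1)/(b + 1)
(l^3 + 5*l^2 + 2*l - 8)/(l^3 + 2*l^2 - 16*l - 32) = (l - 1)/(l - 4)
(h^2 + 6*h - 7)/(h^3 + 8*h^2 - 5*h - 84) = (h - 1)/(h^2 + h - 12)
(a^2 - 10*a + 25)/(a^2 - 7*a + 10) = (a - 5)/(a - 2)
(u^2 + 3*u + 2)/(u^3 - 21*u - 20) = (u + 2)/(u^2 - u - 20)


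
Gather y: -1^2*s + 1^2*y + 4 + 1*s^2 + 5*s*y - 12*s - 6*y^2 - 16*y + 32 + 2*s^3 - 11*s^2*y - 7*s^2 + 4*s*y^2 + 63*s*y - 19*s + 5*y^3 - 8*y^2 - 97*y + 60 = 2*s^3 - 6*s^2 - 32*s + 5*y^3 + y^2*(4*s - 14) + y*(-11*s^2 + 68*s - 112) + 96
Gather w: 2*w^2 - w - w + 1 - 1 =2*w^2 - 2*w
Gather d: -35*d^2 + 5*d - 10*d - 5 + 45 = -35*d^2 - 5*d + 40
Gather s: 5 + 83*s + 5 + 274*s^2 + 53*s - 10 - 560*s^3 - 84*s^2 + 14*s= -560*s^3 + 190*s^2 + 150*s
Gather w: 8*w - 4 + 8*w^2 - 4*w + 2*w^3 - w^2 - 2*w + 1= 2*w^3 + 7*w^2 + 2*w - 3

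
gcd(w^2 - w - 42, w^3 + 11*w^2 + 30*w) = w + 6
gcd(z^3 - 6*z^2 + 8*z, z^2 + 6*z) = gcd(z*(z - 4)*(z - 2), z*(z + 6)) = z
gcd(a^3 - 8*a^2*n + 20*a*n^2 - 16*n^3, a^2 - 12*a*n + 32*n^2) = a - 4*n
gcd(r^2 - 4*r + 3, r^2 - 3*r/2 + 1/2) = r - 1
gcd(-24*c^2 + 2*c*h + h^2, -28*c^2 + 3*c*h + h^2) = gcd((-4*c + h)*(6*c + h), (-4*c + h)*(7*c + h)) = 4*c - h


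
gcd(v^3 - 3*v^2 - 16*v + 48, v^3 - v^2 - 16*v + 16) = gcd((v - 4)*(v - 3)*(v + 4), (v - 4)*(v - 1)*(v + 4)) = v^2 - 16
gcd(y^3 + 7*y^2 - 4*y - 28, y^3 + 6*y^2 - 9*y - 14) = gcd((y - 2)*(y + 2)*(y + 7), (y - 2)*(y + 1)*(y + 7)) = y^2 + 5*y - 14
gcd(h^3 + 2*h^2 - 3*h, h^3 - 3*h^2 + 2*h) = h^2 - h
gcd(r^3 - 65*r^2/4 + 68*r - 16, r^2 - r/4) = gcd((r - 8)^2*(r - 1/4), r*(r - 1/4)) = r - 1/4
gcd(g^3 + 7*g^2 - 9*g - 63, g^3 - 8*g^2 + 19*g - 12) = g - 3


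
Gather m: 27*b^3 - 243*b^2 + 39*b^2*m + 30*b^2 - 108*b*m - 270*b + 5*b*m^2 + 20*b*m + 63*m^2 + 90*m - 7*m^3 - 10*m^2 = 27*b^3 - 213*b^2 - 270*b - 7*m^3 + m^2*(5*b + 53) + m*(39*b^2 - 88*b + 90)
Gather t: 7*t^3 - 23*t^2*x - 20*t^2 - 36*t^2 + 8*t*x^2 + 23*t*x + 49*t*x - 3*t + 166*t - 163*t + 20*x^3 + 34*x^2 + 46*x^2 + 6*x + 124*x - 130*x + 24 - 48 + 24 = 7*t^3 + t^2*(-23*x - 56) + t*(8*x^2 + 72*x) + 20*x^3 + 80*x^2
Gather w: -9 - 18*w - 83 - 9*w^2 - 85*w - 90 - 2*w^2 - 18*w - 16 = -11*w^2 - 121*w - 198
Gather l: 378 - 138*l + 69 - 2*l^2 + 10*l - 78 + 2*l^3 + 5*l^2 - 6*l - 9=2*l^3 + 3*l^2 - 134*l + 360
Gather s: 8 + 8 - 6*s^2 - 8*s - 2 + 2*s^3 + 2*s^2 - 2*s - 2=2*s^3 - 4*s^2 - 10*s + 12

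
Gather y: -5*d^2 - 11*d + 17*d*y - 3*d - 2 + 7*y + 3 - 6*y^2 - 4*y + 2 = -5*d^2 - 14*d - 6*y^2 + y*(17*d + 3) + 3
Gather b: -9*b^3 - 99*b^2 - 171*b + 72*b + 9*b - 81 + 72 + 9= -9*b^3 - 99*b^2 - 90*b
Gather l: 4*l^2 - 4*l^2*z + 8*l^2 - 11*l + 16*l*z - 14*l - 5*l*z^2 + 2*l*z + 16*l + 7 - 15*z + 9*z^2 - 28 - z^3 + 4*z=l^2*(12 - 4*z) + l*(-5*z^2 + 18*z - 9) - z^3 + 9*z^2 - 11*z - 21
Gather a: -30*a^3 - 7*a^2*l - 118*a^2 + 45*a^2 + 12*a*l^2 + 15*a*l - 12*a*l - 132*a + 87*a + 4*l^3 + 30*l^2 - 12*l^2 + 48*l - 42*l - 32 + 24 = -30*a^3 + a^2*(-7*l - 73) + a*(12*l^2 + 3*l - 45) + 4*l^3 + 18*l^2 + 6*l - 8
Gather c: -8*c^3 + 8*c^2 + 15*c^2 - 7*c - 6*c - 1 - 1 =-8*c^3 + 23*c^2 - 13*c - 2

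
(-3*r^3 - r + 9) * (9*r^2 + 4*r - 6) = -27*r^5 - 12*r^4 + 9*r^3 + 77*r^2 + 42*r - 54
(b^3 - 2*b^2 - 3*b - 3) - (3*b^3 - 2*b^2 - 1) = -2*b^3 - 3*b - 2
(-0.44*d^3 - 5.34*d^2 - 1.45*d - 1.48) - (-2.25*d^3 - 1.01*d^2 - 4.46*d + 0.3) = 1.81*d^3 - 4.33*d^2 + 3.01*d - 1.78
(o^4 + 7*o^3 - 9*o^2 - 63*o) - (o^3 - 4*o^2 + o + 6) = o^4 + 6*o^3 - 5*o^2 - 64*o - 6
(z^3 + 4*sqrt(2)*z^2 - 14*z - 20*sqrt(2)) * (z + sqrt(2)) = z^4 + 5*sqrt(2)*z^3 - 6*z^2 - 34*sqrt(2)*z - 40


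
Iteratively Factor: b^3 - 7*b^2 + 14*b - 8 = (b - 4)*(b^2 - 3*b + 2) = (b - 4)*(b - 2)*(b - 1)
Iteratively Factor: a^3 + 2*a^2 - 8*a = (a + 4)*(a^2 - 2*a) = (a - 2)*(a + 4)*(a)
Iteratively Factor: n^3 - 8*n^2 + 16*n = (n - 4)*(n^2 - 4*n) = n*(n - 4)*(n - 4)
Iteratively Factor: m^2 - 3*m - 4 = (m + 1)*(m - 4)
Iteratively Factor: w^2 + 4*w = (w + 4)*(w)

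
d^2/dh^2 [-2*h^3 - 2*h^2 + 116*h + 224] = -12*h - 4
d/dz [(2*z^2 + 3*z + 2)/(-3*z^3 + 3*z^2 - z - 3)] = (6*z^4 + 18*z^3 + 7*z^2 - 24*z - 7)/(9*z^6 - 18*z^5 + 15*z^4 + 12*z^3 - 17*z^2 + 6*z + 9)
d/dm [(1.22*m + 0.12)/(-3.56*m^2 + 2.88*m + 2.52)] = (4.3432*m^2 + 0.8544*m + 2.7288)/(12.6736*m^4 - 20.5056*m^3 - 9.648*m^2 + 14.5152*m + 6.3504)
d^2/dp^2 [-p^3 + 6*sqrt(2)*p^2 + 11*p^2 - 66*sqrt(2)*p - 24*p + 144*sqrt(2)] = -6*p + 12*sqrt(2) + 22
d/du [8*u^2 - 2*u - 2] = 16*u - 2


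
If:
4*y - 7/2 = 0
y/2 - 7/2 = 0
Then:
No Solution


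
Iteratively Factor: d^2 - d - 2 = (d - 2)*(d + 1)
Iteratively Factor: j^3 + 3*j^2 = (j + 3)*(j^2) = j*(j + 3)*(j)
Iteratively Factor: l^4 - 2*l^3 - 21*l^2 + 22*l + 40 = (l - 2)*(l^3 - 21*l - 20) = (l - 5)*(l - 2)*(l^2 + 5*l + 4) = (l - 5)*(l - 2)*(l + 1)*(l + 4)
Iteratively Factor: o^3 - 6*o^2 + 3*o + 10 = (o + 1)*(o^2 - 7*o + 10) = (o - 5)*(o + 1)*(o - 2)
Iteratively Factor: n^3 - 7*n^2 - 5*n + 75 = (n - 5)*(n^2 - 2*n - 15) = (n - 5)*(n + 3)*(n - 5)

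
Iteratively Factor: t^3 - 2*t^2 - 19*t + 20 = (t - 1)*(t^2 - t - 20) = (t - 1)*(t + 4)*(t - 5)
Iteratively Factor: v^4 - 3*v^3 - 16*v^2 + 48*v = (v)*(v^3 - 3*v^2 - 16*v + 48) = v*(v - 3)*(v^2 - 16) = v*(v - 4)*(v - 3)*(v + 4)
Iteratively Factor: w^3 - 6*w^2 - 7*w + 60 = (w - 5)*(w^2 - w - 12) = (w - 5)*(w - 4)*(w + 3)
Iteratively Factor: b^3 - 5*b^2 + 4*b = (b - 4)*(b^2 - b) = (b - 4)*(b - 1)*(b)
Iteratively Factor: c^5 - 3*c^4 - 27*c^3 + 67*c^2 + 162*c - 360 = (c - 5)*(c^4 + 2*c^3 - 17*c^2 - 18*c + 72) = (c - 5)*(c - 2)*(c^3 + 4*c^2 - 9*c - 36) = (c - 5)*(c - 3)*(c - 2)*(c^2 + 7*c + 12) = (c - 5)*(c - 3)*(c - 2)*(c + 4)*(c + 3)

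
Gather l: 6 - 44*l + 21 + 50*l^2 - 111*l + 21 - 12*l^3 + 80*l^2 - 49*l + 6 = -12*l^3 + 130*l^2 - 204*l + 54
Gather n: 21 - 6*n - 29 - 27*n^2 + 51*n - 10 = -27*n^2 + 45*n - 18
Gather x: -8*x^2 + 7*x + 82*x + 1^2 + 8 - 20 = -8*x^2 + 89*x - 11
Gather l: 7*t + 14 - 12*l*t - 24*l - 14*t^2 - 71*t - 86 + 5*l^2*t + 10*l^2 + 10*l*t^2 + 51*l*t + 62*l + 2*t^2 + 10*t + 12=l^2*(5*t + 10) + l*(10*t^2 + 39*t + 38) - 12*t^2 - 54*t - 60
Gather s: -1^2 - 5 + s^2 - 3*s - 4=s^2 - 3*s - 10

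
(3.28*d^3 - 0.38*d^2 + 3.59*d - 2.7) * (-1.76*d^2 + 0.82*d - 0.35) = -5.7728*d^5 + 3.3584*d^4 - 7.778*d^3 + 7.8288*d^2 - 3.4705*d + 0.945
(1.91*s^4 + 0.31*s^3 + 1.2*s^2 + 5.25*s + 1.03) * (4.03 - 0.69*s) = -1.3179*s^5 + 7.4834*s^4 + 0.4213*s^3 + 1.2135*s^2 + 20.4468*s + 4.1509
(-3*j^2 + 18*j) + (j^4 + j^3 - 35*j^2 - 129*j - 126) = j^4 + j^3 - 38*j^2 - 111*j - 126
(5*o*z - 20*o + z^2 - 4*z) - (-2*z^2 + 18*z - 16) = 5*o*z - 20*o + 3*z^2 - 22*z + 16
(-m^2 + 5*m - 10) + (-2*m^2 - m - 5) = -3*m^2 + 4*m - 15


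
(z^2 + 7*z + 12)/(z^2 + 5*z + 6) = (z + 4)/(z + 2)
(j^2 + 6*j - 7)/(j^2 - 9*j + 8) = (j + 7)/(j - 8)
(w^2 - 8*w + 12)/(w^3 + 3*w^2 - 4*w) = (w^2 - 8*w + 12)/(w*(w^2 + 3*w - 4))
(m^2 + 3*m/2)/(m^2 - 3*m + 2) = m*(2*m + 3)/(2*(m^2 - 3*m + 2))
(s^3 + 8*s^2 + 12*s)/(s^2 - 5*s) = (s^2 + 8*s + 12)/(s - 5)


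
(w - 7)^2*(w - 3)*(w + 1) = w^4 - 16*w^3 + 74*w^2 - 56*w - 147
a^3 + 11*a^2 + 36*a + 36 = (a + 2)*(a + 3)*(a + 6)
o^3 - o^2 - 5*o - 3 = (o - 3)*(o + 1)^2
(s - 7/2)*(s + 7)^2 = s^3 + 21*s^2/2 - 343/2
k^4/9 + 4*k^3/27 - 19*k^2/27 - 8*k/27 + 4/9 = (k/3 + 1/3)*(k/3 + 1)*(k - 2)*(k - 2/3)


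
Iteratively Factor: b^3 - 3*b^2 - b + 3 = (b - 1)*(b^2 - 2*b - 3) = (b - 3)*(b - 1)*(b + 1)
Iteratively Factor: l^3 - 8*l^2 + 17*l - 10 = (l - 5)*(l^2 - 3*l + 2) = (l - 5)*(l - 1)*(l - 2)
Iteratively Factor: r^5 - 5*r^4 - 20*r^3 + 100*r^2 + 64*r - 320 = (r + 2)*(r^4 - 7*r^3 - 6*r^2 + 112*r - 160) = (r - 2)*(r + 2)*(r^3 - 5*r^2 - 16*r + 80) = (r - 5)*(r - 2)*(r + 2)*(r^2 - 16) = (r - 5)*(r - 2)*(r + 2)*(r + 4)*(r - 4)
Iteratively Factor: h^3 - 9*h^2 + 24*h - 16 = (h - 1)*(h^2 - 8*h + 16) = (h - 4)*(h - 1)*(h - 4)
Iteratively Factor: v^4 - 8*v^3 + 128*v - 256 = (v - 4)*(v^3 - 4*v^2 - 16*v + 64) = (v - 4)^2*(v^2 - 16) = (v - 4)^2*(v + 4)*(v - 4)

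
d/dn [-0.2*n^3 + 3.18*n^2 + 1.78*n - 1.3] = -0.6*n^2 + 6.36*n + 1.78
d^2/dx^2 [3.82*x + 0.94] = 0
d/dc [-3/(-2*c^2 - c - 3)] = 3*(-4*c - 1)/(2*c^2 + c + 3)^2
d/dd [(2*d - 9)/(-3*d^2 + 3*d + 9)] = (-2*d^2 + 2*d + (2*d - 9)*(2*d - 1) + 6)/(3*(-d^2 + d + 3)^2)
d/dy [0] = 0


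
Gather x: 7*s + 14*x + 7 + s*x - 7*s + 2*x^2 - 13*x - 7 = 2*x^2 + x*(s + 1)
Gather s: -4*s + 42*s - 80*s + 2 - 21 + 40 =21 - 42*s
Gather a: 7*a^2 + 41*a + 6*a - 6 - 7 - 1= 7*a^2 + 47*a - 14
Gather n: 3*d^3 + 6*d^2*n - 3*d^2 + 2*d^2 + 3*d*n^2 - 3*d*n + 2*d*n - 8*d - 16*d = 3*d^3 - d^2 + 3*d*n^2 - 24*d + n*(6*d^2 - d)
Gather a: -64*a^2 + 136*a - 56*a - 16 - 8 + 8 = -64*a^2 + 80*a - 16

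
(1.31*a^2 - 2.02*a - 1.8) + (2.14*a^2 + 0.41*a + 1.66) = 3.45*a^2 - 1.61*a - 0.14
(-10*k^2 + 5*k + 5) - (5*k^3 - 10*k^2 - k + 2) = -5*k^3 + 6*k + 3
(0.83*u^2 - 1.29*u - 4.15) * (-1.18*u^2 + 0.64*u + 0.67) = -0.9794*u^4 + 2.0534*u^3 + 4.6275*u^2 - 3.5203*u - 2.7805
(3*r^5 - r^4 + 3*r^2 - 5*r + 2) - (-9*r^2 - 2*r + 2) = 3*r^5 - r^4 + 12*r^2 - 3*r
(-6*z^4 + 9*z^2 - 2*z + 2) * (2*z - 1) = -12*z^5 + 6*z^4 + 18*z^3 - 13*z^2 + 6*z - 2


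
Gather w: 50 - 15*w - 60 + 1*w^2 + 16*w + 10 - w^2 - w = 0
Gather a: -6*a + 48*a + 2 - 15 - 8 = 42*a - 21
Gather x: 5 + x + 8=x + 13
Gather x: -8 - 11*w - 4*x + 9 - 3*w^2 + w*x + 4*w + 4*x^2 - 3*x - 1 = -3*w^2 - 7*w + 4*x^2 + x*(w - 7)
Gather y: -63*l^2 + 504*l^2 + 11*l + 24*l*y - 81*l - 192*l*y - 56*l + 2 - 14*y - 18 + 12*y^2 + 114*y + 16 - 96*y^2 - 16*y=441*l^2 - 126*l - 84*y^2 + y*(84 - 168*l)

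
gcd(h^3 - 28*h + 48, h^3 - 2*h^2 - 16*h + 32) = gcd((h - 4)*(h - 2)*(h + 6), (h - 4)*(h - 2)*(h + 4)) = h^2 - 6*h + 8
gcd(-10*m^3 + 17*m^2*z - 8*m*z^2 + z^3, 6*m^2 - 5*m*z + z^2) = -2*m + z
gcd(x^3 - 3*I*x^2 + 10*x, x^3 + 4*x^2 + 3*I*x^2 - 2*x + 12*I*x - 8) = x + 2*I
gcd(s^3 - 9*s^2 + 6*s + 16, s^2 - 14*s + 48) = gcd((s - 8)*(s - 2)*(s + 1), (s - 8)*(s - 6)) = s - 8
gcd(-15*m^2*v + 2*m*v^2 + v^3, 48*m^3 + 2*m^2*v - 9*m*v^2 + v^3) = -3*m + v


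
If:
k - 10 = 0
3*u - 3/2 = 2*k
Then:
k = 10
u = 43/6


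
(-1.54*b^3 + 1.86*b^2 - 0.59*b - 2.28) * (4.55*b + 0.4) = -7.007*b^4 + 7.847*b^3 - 1.9405*b^2 - 10.61*b - 0.912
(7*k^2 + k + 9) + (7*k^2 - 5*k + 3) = 14*k^2 - 4*k + 12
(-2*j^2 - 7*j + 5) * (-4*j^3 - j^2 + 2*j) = 8*j^5 + 30*j^4 - 17*j^3 - 19*j^2 + 10*j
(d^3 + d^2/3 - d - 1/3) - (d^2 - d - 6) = d^3 - 2*d^2/3 + 17/3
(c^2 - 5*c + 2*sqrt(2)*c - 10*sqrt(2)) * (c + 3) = c^3 - 2*c^2 + 2*sqrt(2)*c^2 - 15*c - 4*sqrt(2)*c - 30*sqrt(2)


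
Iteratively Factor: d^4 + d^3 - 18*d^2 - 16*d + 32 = (d - 1)*(d^3 + 2*d^2 - 16*d - 32) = (d - 1)*(d + 4)*(d^2 - 2*d - 8) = (d - 4)*(d - 1)*(d + 4)*(d + 2)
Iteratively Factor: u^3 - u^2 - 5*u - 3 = (u + 1)*(u^2 - 2*u - 3) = (u + 1)^2*(u - 3)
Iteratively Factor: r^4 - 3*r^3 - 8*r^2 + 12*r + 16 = (r + 1)*(r^3 - 4*r^2 - 4*r + 16) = (r - 2)*(r + 1)*(r^2 - 2*r - 8) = (r - 2)*(r + 1)*(r + 2)*(r - 4)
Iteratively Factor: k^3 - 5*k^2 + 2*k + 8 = (k - 2)*(k^2 - 3*k - 4) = (k - 2)*(k + 1)*(k - 4)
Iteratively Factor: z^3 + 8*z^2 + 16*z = (z + 4)*(z^2 + 4*z) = z*(z + 4)*(z + 4)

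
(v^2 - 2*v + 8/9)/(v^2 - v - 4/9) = (3*v - 2)/(3*v + 1)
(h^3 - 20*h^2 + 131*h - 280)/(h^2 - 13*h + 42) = (h^2 - 13*h + 40)/(h - 6)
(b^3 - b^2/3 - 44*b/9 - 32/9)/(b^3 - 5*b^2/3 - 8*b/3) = (b + 4/3)/b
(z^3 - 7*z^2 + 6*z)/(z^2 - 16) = z*(z^2 - 7*z + 6)/(z^2 - 16)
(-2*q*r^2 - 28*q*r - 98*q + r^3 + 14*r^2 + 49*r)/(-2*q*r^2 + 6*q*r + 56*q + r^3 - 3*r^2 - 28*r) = (r^2 + 14*r + 49)/(r^2 - 3*r - 28)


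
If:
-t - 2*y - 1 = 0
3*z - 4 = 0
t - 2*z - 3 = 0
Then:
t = 17/3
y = -10/3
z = 4/3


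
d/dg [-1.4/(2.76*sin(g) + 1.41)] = 3.864*cos(g)/(2.76*sin(g) + 1.41)^2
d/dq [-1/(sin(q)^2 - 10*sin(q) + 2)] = 2*(sin(q) - 5)*cos(q)/(sin(q)^2 - 10*sin(q) + 2)^2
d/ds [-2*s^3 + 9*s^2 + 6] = 6*s*(3 - s)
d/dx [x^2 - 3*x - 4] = 2*x - 3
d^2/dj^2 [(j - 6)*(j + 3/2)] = 2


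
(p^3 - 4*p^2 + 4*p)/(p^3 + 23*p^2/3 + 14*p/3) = 3*(p^2 - 4*p + 4)/(3*p^2 + 23*p + 14)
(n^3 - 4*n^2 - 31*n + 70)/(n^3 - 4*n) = (n^2 - 2*n - 35)/(n*(n + 2))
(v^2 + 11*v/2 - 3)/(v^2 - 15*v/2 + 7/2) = (v + 6)/(v - 7)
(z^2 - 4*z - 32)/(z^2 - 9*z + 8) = (z + 4)/(z - 1)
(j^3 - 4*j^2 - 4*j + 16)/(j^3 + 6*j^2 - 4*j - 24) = (j - 4)/(j + 6)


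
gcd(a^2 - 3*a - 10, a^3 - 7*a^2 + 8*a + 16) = 1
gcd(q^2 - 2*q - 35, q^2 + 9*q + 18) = 1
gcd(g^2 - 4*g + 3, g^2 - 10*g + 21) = g - 3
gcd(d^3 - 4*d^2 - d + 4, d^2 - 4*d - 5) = d + 1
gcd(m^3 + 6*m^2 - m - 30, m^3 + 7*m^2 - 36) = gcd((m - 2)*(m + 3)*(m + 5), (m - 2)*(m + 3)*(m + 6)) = m^2 + m - 6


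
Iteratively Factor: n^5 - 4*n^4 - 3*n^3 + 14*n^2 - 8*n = (n + 2)*(n^4 - 6*n^3 + 9*n^2 - 4*n) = (n - 1)*(n + 2)*(n^3 - 5*n^2 + 4*n) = (n - 4)*(n - 1)*(n + 2)*(n^2 - n) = n*(n - 4)*(n - 1)*(n + 2)*(n - 1)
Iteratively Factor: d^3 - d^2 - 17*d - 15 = (d + 3)*(d^2 - 4*d - 5) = (d + 1)*(d + 3)*(d - 5)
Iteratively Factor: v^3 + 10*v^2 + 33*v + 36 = (v + 3)*(v^2 + 7*v + 12) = (v + 3)^2*(v + 4)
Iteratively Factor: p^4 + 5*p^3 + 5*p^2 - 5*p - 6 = (p + 3)*(p^3 + 2*p^2 - p - 2) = (p + 1)*(p + 3)*(p^2 + p - 2) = (p - 1)*(p + 1)*(p + 3)*(p + 2)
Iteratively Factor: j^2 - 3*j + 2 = (j - 2)*(j - 1)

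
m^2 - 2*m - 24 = (m - 6)*(m + 4)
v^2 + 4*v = v*(v + 4)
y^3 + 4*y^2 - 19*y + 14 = (y - 2)*(y - 1)*(y + 7)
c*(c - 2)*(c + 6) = c^3 + 4*c^2 - 12*c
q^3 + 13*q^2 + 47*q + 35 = (q + 1)*(q + 5)*(q + 7)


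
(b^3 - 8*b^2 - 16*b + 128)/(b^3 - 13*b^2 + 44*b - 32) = (b + 4)/(b - 1)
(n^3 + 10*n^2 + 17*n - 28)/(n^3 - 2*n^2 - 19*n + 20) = (n + 7)/(n - 5)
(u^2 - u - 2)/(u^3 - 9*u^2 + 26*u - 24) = (u + 1)/(u^2 - 7*u + 12)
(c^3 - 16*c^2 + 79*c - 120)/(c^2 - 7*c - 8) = (c^2 - 8*c + 15)/(c + 1)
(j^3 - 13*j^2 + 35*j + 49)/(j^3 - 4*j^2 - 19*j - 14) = (j - 7)/(j + 2)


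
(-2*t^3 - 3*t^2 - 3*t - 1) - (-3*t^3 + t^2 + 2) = t^3 - 4*t^2 - 3*t - 3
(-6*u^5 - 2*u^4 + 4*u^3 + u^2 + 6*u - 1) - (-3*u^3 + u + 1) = -6*u^5 - 2*u^4 + 7*u^3 + u^2 + 5*u - 2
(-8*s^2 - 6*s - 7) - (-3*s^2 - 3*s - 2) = -5*s^2 - 3*s - 5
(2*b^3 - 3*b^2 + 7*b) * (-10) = -20*b^3 + 30*b^2 - 70*b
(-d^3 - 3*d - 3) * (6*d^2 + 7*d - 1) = -6*d^5 - 7*d^4 - 17*d^3 - 39*d^2 - 18*d + 3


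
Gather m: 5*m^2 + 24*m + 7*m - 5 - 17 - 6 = 5*m^2 + 31*m - 28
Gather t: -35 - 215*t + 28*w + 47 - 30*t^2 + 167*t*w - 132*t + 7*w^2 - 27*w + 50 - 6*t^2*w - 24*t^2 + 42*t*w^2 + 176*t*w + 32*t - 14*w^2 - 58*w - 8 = t^2*(-6*w - 54) + t*(42*w^2 + 343*w - 315) - 7*w^2 - 57*w + 54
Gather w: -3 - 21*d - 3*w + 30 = -21*d - 3*w + 27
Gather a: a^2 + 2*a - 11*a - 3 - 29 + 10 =a^2 - 9*a - 22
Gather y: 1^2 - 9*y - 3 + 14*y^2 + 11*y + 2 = 14*y^2 + 2*y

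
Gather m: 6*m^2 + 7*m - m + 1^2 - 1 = 6*m^2 + 6*m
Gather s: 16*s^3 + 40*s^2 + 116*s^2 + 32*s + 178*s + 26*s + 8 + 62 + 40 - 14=16*s^3 + 156*s^2 + 236*s + 96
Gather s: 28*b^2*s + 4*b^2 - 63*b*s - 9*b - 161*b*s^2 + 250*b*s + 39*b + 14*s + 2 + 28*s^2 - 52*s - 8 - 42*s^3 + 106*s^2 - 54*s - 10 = 4*b^2 + 30*b - 42*s^3 + s^2*(134 - 161*b) + s*(28*b^2 + 187*b - 92) - 16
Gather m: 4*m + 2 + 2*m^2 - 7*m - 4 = 2*m^2 - 3*m - 2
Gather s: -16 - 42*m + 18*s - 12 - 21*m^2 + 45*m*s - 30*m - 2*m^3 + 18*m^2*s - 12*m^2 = -2*m^3 - 33*m^2 - 72*m + s*(18*m^2 + 45*m + 18) - 28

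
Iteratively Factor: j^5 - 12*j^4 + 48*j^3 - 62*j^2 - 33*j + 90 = (j - 3)*(j^4 - 9*j^3 + 21*j^2 + j - 30) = (j - 5)*(j - 3)*(j^3 - 4*j^2 + j + 6) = (j - 5)*(j - 3)*(j - 2)*(j^2 - 2*j - 3) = (j - 5)*(j - 3)*(j - 2)*(j + 1)*(j - 3)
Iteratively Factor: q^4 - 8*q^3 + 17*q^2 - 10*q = (q - 5)*(q^3 - 3*q^2 + 2*q) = q*(q - 5)*(q^2 - 3*q + 2) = q*(q - 5)*(q - 2)*(q - 1)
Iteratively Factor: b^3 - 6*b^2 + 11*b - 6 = (b - 1)*(b^2 - 5*b + 6) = (b - 2)*(b - 1)*(b - 3)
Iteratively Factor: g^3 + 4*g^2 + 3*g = (g)*(g^2 + 4*g + 3) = g*(g + 1)*(g + 3)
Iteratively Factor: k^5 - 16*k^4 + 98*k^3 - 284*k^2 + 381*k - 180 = (k - 3)*(k^4 - 13*k^3 + 59*k^2 - 107*k + 60) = (k - 5)*(k - 3)*(k^3 - 8*k^2 + 19*k - 12) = (k - 5)*(k - 4)*(k - 3)*(k^2 - 4*k + 3) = (k - 5)*(k - 4)*(k - 3)*(k - 1)*(k - 3)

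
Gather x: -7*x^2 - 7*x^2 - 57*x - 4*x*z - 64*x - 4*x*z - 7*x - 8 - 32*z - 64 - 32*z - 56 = -14*x^2 + x*(-8*z - 128) - 64*z - 128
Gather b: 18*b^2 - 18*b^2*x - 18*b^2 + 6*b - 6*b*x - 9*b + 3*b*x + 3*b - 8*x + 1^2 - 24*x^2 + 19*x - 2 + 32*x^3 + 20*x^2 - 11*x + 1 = -18*b^2*x - 3*b*x + 32*x^3 - 4*x^2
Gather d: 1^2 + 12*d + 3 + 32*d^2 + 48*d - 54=32*d^2 + 60*d - 50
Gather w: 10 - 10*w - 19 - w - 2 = -11*w - 11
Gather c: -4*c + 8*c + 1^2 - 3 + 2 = 4*c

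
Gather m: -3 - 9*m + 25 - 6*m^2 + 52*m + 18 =-6*m^2 + 43*m + 40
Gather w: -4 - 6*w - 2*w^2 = -2*w^2 - 6*w - 4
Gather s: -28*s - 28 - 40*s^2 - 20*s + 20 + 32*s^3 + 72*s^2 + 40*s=32*s^3 + 32*s^2 - 8*s - 8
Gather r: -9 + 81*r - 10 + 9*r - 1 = 90*r - 20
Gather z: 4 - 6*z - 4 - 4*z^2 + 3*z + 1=-4*z^2 - 3*z + 1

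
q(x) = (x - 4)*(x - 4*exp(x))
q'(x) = x + (1 - 4*exp(x))*(x - 4) - 4*exp(x) = x - (x - 4)*(4*exp(x) - 1) - 4*exp(x)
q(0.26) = 18.43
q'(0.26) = 10.73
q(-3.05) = 22.84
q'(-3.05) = -8.95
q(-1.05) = 12.37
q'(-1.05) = -0.43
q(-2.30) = 17.02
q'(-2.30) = -6.47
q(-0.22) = 14.47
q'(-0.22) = 5.90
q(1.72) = 47.01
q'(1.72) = 28.03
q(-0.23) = 14.42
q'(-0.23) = 5.81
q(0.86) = 26.98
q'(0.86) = 17.95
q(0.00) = 16.00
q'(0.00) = 8.00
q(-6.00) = 60.10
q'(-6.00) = -15.91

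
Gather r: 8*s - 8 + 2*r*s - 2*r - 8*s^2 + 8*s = r*(2*s - 2) - 8*s^2 + 16*s - 8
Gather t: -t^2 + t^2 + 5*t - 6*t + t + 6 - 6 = 0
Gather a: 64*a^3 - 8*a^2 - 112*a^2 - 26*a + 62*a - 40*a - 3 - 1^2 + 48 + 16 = 64*a^3 - 120*a^2 - 4*a + 60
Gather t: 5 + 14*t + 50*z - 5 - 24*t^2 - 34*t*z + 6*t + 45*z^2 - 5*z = -24*t^2 + t*(20 - 34*z) + 45*z^2 + 45*z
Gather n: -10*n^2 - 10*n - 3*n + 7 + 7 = -10*n^2 - 13*n + 14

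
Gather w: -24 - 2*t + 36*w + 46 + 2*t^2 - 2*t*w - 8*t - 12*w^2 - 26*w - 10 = 2*t^2 - 10*t - 12*w^2 + w*(10 - 2*t) + 12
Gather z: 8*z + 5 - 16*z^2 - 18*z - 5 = -16*z^2 - 10*z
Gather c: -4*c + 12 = 12 - 4*c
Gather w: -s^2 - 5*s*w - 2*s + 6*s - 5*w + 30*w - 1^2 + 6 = -s^2 + 4*s + w*(25 - 5*s) + 5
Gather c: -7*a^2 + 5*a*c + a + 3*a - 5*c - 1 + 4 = -7*a^2 + 4*a + c*(5*a - 5) + 3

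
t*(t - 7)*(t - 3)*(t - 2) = t^4 - 12*t^3 + 41*t^2 - 42*t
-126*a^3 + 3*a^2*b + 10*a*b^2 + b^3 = (-3*a + b)*(6*a + b)*(7*a + b)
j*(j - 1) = j^2 - j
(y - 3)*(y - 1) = y^2 - 4*y + 3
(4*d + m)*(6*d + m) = 24*d^2 + 10*d*m + m^2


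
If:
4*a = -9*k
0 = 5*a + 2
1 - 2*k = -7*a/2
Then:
No Solution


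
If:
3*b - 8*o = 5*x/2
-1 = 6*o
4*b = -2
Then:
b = -1/2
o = -1/6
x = -1/15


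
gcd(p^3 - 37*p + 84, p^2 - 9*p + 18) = p - 3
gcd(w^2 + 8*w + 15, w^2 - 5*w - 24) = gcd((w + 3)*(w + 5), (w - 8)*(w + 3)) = w + 3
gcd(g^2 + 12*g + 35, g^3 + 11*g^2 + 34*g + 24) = 1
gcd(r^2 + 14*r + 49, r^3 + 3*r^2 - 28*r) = r + 7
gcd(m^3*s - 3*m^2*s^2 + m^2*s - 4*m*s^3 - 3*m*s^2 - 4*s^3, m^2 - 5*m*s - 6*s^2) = m + s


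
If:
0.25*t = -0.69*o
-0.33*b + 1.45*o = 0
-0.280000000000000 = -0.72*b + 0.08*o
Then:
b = 0.40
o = 0.09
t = -0.25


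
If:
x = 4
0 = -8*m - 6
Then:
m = -3/4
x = 4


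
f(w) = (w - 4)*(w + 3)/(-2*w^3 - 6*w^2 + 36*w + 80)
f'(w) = (w - 4)*(w + 3)*(6*w^2 + 12*w - 36)/(-2*w^3 - 6*w^2 + 36*w + 80)^2 + (w - 4)/(-2*w^3 - 6*w^2 + 36*w + 80) + (w + 3)/(-2*w^3 - 6*w^2 + 36*w + 80) = (w^2 + 6*w + 11)/(2*(w^4 + 14*w^3 + 69*w^2 + 140*w + 100))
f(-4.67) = -0.95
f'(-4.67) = 3.08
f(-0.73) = -0.21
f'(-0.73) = 0.12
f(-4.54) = -0.66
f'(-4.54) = 1.60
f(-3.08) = -0.02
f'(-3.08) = 0.23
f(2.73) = -0.08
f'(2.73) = 0.01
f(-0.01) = -0.15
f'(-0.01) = 0.06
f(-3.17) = -0.04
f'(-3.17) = 0.22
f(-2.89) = 0.03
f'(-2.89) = 0.29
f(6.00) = -0.05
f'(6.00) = 0.01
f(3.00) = -0.08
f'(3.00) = 0.01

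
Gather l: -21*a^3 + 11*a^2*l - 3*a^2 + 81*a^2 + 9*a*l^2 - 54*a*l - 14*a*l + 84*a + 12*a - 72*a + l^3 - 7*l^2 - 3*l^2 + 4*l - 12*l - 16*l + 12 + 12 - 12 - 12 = -21*a^3 + 78*a^2 + 24*a + l^3 + l^2*(9*a - 10) + l*(11*a^2 - 68*a - 24)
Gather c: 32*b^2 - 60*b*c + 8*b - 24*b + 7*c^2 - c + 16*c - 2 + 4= 32*b^2 - 16*b + 7*c^2 + c*(15 - 60*b) + 2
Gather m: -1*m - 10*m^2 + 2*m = -10*m^2 + m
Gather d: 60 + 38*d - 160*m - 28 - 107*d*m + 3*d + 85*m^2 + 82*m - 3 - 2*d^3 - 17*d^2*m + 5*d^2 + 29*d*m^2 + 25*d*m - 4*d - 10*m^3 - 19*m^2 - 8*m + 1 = -2*d^3 + d^2*(5 - 17*m) + d*(29*m^2 - 82*m + 37) - 10*m^3 + 66*m^2 - 86*m + 30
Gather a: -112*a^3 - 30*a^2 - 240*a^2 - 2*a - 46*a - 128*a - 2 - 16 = -112*a^3 - 270*a^2 - 176*a - 18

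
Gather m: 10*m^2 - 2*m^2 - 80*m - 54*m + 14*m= 8*m^2 - 120*m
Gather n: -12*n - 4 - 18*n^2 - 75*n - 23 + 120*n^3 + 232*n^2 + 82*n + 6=120*n^3 + 214*n^2 - 5*n - 21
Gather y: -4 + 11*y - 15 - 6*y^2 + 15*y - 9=-6*y^2 + 26*y - 28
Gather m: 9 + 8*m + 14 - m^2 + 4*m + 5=-m^2 + 12*m + 28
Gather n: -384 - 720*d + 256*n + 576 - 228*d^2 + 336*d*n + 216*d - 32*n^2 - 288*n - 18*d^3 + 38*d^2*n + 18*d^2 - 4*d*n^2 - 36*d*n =-18*d^3 - 210*d^2 - 504*d + n^2*(-4*d - 32) + n*(38*d^2 + 300*d - 32) + 192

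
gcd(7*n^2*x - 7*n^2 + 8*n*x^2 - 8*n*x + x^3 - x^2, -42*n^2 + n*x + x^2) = 7*n + x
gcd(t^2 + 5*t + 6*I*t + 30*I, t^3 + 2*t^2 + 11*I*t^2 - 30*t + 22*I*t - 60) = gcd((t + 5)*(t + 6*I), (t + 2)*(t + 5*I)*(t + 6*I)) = t + 6*I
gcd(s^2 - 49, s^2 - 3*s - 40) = 1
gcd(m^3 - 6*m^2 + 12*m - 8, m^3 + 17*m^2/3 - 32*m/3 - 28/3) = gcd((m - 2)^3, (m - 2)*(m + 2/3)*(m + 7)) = m - 2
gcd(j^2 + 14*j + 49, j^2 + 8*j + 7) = j + 7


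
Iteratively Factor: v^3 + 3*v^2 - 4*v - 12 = (v + 3)*(v^2 - 4) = (v + 2)*(v + 3)*(v - 2)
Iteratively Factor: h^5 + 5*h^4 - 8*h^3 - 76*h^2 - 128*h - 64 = (h + 2)*(h^4 + 3*h^3 - 14*h^2 - 48*h - 32) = (h + 2)*(h + 4)*(h^3 - h^2 - 10*h - 8) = (h - 4)*(h + 2)*(h + 4)*(h^2 + 3*h + 2) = (h - 4)*(h + 2)^2*(h + 4)*(h + 1)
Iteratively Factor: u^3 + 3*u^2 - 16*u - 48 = (u - 4)*(u^2 + 7*u + 12) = (u - 4)*(u + 3)*(u + 4)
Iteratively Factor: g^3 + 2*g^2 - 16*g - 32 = (g + 4)*(g^2 - 2*g - 8) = (g + 2)*(g + 4)*(g - 4)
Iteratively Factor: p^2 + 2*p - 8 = (p - 2)*(p + 4)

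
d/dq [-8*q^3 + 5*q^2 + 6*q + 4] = -24*q^2 + 10*q + 6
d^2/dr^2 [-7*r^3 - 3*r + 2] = -42*r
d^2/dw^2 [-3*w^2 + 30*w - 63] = -6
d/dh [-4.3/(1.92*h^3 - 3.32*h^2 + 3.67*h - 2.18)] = (24.768*h^2 - 28.552*h + 15.781)/(1.92*h^3 - 3.32*h^2 + 3.67*h - 2.18)^2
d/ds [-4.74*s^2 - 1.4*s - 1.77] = -9.48*s - 1.4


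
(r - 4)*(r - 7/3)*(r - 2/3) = r^3 - 7*r^2 + 122*r/9 - 56/9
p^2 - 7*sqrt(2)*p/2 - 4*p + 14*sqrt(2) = (p - 4)*(p - 7*sqrt(2)/2)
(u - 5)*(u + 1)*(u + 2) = u^3 - 2*u^2 - 13*u - 10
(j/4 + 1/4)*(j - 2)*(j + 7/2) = j^3/4 + 5*j^2/8 - 11*j/8 - 7/4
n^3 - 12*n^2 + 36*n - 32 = (n - 8)*(n - 2)^2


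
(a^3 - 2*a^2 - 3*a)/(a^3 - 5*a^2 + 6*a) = (a + 1)/(a - 2)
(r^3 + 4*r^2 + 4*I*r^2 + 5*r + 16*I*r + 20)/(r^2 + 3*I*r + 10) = (r^2 + r*(4 - I) - 4*I)/(r - 2*I)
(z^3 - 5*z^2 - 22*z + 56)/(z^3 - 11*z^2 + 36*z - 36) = (z^2 - 3*z - 28)/(z^2 - 9*z + 18)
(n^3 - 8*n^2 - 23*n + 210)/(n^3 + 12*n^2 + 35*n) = (n^2 - 13*n + 42)/(n*(n + 7))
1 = 1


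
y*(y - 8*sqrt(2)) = y^2 - 8*sqrt(2)*y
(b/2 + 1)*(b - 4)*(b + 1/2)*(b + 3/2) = b^4/2 - 45*b^2/8 - 35*b/4 - 3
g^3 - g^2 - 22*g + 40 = (g - 4)*(g - 2)*(g + 5)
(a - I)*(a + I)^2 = a^3 + I*a^2 + a + I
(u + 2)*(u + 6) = u^2 + 8*u + 12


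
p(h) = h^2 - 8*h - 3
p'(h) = 2*h - 8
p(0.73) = -8.31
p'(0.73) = -6.54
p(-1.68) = 13.26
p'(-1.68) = -11.36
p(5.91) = -15.35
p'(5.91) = 3.82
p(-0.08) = -2.35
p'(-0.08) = -8.16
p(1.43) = -12.40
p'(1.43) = -5.14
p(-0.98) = 5.80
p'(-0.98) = -9.96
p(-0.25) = -0.94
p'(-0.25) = -8.50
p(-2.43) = 22.34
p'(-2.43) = -12.86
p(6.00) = -15.00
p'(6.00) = 4.00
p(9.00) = 6.00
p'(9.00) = 10.00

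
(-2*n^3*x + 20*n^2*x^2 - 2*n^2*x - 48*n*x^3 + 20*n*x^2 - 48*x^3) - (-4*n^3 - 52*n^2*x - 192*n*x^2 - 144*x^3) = -2*n^3*x + 4*n^3 + 20*n^2*x^2 + 50*n^2*x - 48*n*x^3 + 212*n*x^2 + 96*x^3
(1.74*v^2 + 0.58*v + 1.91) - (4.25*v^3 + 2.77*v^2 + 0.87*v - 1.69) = -4.25*v^3 - 1.03*v^2 - 0.29*v + 3.6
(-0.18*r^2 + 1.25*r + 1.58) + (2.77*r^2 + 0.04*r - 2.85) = 2.59*r^2 + 1.29*r - 1.27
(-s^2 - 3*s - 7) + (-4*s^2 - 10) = -5*s^2 - 3*s - 17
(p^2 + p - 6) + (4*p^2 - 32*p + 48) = 5*p^2 - 31*p + 42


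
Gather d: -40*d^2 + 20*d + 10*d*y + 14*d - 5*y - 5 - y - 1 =-40*d^2 + d*(10*y + 34) - 6*y - 6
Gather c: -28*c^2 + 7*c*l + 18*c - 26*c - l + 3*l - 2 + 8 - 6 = -28*c^2 + c*(7*l - 8) + 2*l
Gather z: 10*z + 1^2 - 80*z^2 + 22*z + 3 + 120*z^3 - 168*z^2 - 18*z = 120*z^3 - 248*z^2 + 14*z + 4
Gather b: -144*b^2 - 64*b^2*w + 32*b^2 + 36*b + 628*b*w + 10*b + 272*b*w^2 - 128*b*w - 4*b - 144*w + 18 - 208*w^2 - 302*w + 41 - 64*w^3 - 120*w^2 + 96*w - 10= b^2*(-64*w - 112) + b*(272*w^2 + 500*w + 42) - 64*w^3 - 328*w^2 - 350*w + 49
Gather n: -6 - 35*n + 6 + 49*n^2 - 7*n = 49*n^2 - 42*n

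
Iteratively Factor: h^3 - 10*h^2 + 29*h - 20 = (h - 1)*(h^2 - 9*h + 20) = (h - 5)*(h - 1)*(h - 4)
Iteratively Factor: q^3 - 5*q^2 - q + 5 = (q + 1)*(q^2 - 6*q + 5) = (q - 1)*(q + 1)*(q - 5)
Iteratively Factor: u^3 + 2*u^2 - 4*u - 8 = (u - 2)*(u^2 + 4*u + 4) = (u - 2)*(u + 2)*(u + 2)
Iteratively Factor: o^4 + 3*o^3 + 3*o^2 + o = (o + 1)*(o^3 + 2*o^2 + o) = o*(o + 1)*(o^2 + 2*o + 1) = o*(o + 1)^2*(o + 1)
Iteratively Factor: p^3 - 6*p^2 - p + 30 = (p + 2)*(p^2 - 8*p + 15) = (p - 5)*(p + 2)*(p - 3)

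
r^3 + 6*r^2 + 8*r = r*(r + 2)*(r + 4)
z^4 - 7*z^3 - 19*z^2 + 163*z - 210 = (z - 7)*(z - 3)*(z - 2)*(z + 5)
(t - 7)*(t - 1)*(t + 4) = t^3 - 4*t^2 - 25*t + 28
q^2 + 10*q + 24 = (q + 4)*(q + 6)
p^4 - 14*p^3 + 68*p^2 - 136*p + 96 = (p - 6)*(p - 4)*(p - 2)^2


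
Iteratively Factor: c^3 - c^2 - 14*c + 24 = (c - 2)*(c^2 + c - 12) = (c - 2)*(c + 4)*(c - 3)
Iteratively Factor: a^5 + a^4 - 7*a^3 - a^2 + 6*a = (a + 1)*(a^4 - 7*a^2 + 6*a) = a*(a + 1)*(a^3 - 7*a + 6) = a*(a + 1)*(a + 3)*(a^2 - 3*a + 2) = a*(a - 1)*(a + 1)*(a + 3)*(a - 2)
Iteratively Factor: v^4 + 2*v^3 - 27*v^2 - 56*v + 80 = (v + 4)*(v^3 - 2*v^2 - 19*v + 20) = (v - 1)*(v + 4)*(v^2 - v - 20) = (v - 5)*(v - 1)*(v + 4)*(v + 4)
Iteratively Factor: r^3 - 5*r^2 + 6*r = (r)*(r^2 - 5*r + 6) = r*(r - 2)*(r - 3)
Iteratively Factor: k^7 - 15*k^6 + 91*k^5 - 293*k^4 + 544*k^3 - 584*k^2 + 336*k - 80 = (k - 2)*(k^6 - 13*k^5 + 65*k^4 - 163*k^3 + 218*k^2 - 148*k + 40) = (k - 2)^2*(k^5 - 11*k^4 + 43*k^3 - 77*k^2 + 64*k - 20) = (k - 2)^3*(k^4 - 9*k^3 + 25*k^2 - 27*k + 10) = (k - 2)^3*(k - 1)*(k^3 - 8*k^2 + 17*k - 10) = (k - 5)*(k - 2)^3*(k - 1)*(k^2 - 3*k + 2) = (k - 5)*(k - 2)^3*(k - 1)^2*(k - 2)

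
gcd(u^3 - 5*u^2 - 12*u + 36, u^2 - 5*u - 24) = u + 3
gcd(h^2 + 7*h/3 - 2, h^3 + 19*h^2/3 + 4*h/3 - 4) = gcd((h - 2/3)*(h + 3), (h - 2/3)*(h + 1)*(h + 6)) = h - 2/3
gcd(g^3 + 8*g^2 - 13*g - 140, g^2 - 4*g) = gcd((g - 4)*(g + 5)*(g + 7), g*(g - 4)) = g - 4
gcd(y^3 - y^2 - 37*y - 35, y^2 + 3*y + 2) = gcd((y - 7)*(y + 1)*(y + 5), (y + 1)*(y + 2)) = y + 1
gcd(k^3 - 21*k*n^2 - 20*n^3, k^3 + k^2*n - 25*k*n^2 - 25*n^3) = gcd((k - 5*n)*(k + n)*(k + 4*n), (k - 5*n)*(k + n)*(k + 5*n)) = k^2 - 4*k*n - 5*n^2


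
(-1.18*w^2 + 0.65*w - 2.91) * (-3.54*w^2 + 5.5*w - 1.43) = 4.1772*w^4 - 8.791*w^3 + 15.5638*w^2 - 16.9345*w + 4.1613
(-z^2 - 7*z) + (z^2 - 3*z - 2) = -10*z - 2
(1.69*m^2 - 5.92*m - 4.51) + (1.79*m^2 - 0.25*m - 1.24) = 3.48*m^2 - 6.17*m - 5.75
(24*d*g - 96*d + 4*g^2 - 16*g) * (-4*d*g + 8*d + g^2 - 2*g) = -96*d^2*g^2 + 576*d^2*g - 768*d^2 + 8*d*g^3 - 48*d*g^2 + 64*d*g + 4*g^4 - 24*g^3 + 32*g^2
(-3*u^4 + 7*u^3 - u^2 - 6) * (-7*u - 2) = 21*u^5 - 43*u^4 - 7*u^3 + 2*u^2 + 42*u + 12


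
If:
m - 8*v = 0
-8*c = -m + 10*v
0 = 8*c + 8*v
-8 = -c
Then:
No Solution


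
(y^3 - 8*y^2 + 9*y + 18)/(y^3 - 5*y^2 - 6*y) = (y - 3)/y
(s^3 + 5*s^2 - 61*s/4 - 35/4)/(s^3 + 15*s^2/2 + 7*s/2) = (s - 5/2)/s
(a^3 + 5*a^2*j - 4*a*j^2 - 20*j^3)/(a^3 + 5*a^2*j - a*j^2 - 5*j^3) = (a^2 - 4*j^2)/(a^2 - j^2)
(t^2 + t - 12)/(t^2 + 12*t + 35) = (t^2 + t - 12)/(t^2 + 12*t + 35)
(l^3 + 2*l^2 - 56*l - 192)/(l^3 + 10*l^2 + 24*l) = (l - 8)/l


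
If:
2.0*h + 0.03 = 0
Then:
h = -0.02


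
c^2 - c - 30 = (c - 6)*(c + 5)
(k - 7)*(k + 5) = k^2 - 2*k - 35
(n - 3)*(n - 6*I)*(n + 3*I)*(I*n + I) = I*n^4 + 3*n^3 - 2*I*n^3 - 6*n^2 + 15*I*n^2 - 9*n - 36*I*n - 54*I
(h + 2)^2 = h^2 + 4*h + 4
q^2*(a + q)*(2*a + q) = 2*a^2*q^2 + 3*a*q^3 + q^4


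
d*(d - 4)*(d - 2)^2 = d^4 - 8*d^3 + 20*d^2 - 16*d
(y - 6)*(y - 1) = y^2 - 7*y + 6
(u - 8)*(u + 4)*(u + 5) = u^3 + u^2 - 52*u - 160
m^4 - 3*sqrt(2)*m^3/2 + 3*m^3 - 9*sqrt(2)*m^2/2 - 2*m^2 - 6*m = m*(m + 3)*(m - 2*sqrt(2))*(m + sqrt(2)/2)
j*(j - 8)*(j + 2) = j^3 - 6*j^2 - 16*j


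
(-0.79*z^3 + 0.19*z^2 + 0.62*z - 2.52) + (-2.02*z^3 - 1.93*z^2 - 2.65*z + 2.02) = -2.81*z^3 - 1.74*z^2 - 2.03*z - 0.5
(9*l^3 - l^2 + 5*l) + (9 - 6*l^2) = 9*l^3 - 7*l^2 + 5*l + 9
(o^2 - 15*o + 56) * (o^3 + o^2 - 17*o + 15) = o^5 - 14*o^4 + 24*o^3 + 326*o^2 - 1177*o + 840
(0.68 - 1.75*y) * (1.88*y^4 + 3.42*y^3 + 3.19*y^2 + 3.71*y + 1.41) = -3.29*y^5 - 4.7066*y^4 - 3.2569*y^3 - 4.3233*y^2 + 0.0553000000000003*y + 0.9588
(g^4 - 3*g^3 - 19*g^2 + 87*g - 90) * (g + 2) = g^5 - g^4 - 25*g^3 + 49*g^2 + 84*g - 180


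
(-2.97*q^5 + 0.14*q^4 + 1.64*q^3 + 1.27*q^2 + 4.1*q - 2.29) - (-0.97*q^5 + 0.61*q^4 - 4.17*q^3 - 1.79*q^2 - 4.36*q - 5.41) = -2.0*q^5 - 0.47*q^4 + 5.81*q^3 + 3.06*q^2 + 8.46*q + 3.12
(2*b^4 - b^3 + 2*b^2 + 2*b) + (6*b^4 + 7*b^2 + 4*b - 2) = 8*b^4 - b^3 + 9*b^2 + 6*b - 2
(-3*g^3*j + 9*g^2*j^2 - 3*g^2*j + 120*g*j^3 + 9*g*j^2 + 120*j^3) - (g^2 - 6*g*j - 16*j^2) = -3*g^3*j + 9*g^2*j^2 - 3*g^2*j - g^2 + 120*g*j^3 + 9*g*j^2 + 6*g*j + 120*j^3 + 16*j^2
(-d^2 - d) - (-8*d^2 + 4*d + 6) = 7*d^2 - 5*d - 6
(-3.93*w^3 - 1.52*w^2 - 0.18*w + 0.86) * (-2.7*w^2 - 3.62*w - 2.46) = 10.611*w^5 + 18.3306*w^4 + 15.6562*w^3 + 2.0688*w^2 - 2.6704*w - 2.1156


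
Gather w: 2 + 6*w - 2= 6*w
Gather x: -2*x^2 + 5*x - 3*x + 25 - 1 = -2*x^2 + 2*x + 24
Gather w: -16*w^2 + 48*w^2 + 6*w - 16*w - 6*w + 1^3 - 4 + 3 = 32*w^2 - 16*w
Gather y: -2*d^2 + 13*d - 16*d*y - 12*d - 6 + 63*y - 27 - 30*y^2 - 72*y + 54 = -2*d^2 + d - 30*y^2 + y*(-16*d - 9) + 21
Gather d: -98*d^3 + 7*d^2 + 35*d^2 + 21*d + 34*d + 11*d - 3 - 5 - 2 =-98*d^3 + 42*d^2 + 66*d - 10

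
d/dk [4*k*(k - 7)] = 8*k - 28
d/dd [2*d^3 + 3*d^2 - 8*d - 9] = 6*d^2 + 6*d - 8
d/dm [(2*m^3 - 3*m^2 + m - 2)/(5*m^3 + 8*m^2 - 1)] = (31*m^4 - 10*m^3 + 16*m^2 + 38*m - 1)/(25*m^6 + 80*m^5 + 64*m^4 - 10*m^3 - 16*m^2 + 1)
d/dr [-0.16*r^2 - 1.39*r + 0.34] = -0.32*r - 1.39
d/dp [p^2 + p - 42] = 2*p + 1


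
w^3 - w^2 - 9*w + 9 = (w - 3)*(w - 1)*(w + 3)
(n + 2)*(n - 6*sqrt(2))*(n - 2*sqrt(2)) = n^3 - 8*sqrt(2)*n^2 + 2*n^2 - 16*sqrt(2)*n + 24*n + 48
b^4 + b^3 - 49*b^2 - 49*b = b*(b - 7)*(b + 1)*(b + 7)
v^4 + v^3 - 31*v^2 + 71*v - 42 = (v - 3)*(v - 2)*(v - 1)*(v + 7)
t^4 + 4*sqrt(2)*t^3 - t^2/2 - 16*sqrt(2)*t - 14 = (t - 2)*(t + 2)*(t + sqrt(2)/2)*(t + 7*sqrt(2)/2)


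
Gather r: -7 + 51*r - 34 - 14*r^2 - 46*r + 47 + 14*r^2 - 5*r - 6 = 0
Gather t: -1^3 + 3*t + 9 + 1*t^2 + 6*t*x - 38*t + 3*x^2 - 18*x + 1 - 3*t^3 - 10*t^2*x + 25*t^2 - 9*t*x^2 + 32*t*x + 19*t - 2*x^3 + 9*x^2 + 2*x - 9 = -3*t^3 + t^2*(26 - 10*x) + t*(-9*x^2 + 38*x - 16) - 2*x^3 + 12*x^2 - 16*x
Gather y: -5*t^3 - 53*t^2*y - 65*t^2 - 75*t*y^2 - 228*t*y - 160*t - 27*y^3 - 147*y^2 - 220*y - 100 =-5*t^3 - 65*t^2 - 160*t - 27*y^3 + y^2*(-75*t - 147) + y*(-53*t^2 - 228*t - 220) - 100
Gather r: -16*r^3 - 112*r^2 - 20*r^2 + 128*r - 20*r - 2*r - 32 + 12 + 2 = -16*r^3 - 132*r^2 + 106*r - 18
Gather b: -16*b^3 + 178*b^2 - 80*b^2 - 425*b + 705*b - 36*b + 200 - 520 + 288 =-16*b^3 + 98*b^2 + 244*b - 32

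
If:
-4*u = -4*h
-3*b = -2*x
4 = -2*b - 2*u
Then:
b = 2*x/3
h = -2*x/3 - 2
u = -2*x/3 - 2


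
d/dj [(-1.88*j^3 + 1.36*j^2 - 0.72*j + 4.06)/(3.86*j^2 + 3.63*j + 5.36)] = (-7.2568*j^4 - 13.6488*j^3 - 22.5144*j^2 - 16.764*j - 18.597)/(14.8996*j^4 + 28.0236*j^3 + 54.5561*j^2 + 38.9136*j + 28.7296)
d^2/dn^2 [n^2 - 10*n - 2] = 2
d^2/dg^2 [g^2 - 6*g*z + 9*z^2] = 2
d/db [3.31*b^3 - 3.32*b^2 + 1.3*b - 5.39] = 9.93*b^2 - 6.64*b + 1.3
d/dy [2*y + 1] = 2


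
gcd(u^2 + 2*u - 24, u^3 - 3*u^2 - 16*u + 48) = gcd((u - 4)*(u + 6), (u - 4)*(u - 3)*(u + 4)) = u - 4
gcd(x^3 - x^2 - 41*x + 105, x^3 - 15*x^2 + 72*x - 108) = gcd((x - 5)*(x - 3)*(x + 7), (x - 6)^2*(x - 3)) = x - 3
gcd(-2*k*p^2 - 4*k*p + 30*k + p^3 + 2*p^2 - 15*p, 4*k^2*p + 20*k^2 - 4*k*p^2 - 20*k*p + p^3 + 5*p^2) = -2*k*p - 10*k + p^2 + 5*p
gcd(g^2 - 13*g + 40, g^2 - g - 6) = 1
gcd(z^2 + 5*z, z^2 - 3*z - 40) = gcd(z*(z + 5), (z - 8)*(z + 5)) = z + 5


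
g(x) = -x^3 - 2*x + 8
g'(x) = -3*x^2 - 2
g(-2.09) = 21.31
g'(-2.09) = -15.10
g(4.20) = -74.49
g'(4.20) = -54.92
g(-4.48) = 106.88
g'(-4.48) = -62.21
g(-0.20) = 8.41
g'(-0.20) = -2.12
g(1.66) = 0.11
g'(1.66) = -10.27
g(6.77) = -315.83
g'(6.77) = -139.50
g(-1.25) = 12.45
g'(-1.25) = -6.69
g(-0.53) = 9.21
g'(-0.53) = -2.84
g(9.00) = -739.00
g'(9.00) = -245.00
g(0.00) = 8.00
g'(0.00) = -2.00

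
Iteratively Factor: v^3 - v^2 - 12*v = (v + 3)*(v^2 - 4*v) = (v - 4)*(v + 3)*(v)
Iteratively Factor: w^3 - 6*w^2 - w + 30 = (w - 5)*(w^2 - w - 6) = (w - 5)*(w + 2)*(w - 3)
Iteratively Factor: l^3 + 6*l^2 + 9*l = (l)*(l^2 + 6*l + 9) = l*(l + 3)*(l + 3)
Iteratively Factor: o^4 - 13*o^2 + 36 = (o - 2)*(o^3 + 2*o^2 - 9*o - 18) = (o - 2)*(o + 2)*(o^2 - 9) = (o - 3)*(o - 2)*(o + 2)*(o + 3)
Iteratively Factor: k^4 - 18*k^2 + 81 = (k - 3)*(k^3 + 3*k^2 - 9*k - 27) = (k - 3)^2*(k^2 + 6*k + 9) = (k - 3)^2*(k + 3)*(k + 3)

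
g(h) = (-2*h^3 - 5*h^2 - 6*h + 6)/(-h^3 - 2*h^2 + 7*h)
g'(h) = (-6*h^2 - 10*h - 6)/(-h^3 - 2*h^2 + 7*h) + (3*h^2 + 4*h - 7)*(-2*h^3 - 5*h^2 - 6*h + 6)/(-h^3 - 2*h^2 + 7*h)^2 = (-h^4 - 40*h^3 - 29*h^2 + 24*h - 42)/(h^2*(h^4 + 4*h^3 - 10*h^2 - 28*h + 49))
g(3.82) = 3.46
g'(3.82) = -0.83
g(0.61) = 0.01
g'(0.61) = -4.35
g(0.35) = 1.48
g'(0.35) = -8.32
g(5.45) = 2.72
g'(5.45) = -0.24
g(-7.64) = 2.36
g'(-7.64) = 0.16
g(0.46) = 0.74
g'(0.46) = -5.63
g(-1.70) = -0.91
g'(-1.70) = 0.13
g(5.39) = 2.74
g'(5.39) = -0.25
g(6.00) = 2.61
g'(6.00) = -0.18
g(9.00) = 2.31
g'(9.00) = -0.06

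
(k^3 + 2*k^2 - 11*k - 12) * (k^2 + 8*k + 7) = k^5 + 10*k^4 + 12*k^3 - 86*k^2 - 173*k - 84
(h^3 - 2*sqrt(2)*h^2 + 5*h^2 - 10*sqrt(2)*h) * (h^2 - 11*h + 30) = h^5 - 6*h^4 - 2*sqrt(2)*h^4 - 25*h^3 + 12*sqrt(2)*h^3 + 50*sqrt(2)*h^2 + 150*h^2 - 300*sqrt(2)*h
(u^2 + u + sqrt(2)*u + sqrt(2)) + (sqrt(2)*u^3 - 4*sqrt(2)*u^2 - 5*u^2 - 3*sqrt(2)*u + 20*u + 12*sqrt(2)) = sqrt(2)*u^3 - 4*sqrt(2)*u^2 - 4*u^2 - 2*sqrt(2)*u + 21*u + 13*sqrt(2)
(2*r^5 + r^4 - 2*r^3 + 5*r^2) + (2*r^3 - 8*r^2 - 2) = 2*r^5 + r^4 - 3*r^2 - 2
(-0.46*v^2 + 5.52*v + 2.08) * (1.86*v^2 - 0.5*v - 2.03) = -0.8556*v^4 + 10.4972*v^3 + 2.0426*v^2 - 12.2456*v - 4.2224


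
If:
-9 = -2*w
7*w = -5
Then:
No Solution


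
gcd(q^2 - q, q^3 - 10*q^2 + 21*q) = q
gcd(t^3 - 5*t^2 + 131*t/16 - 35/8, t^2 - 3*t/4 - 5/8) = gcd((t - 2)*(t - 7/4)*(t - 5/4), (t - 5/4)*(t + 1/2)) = t - 5/4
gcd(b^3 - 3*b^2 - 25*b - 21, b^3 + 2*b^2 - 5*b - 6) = b^2 + 4*b + 3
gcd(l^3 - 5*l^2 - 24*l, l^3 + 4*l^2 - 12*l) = l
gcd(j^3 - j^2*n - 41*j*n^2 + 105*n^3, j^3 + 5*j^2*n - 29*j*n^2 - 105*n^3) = j^2 + 2*j*n - 35*n^2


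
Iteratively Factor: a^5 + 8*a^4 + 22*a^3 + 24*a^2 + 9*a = (a + 3)*(a^4 + 5*a^3 + 7*a^2 + 3*a) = a*(a + 3)*(a^3 + 5*a^2 + 7*a + 3) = a*(a + 1)*(a + 3)*(a^2 + 4*a + 3) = a*(a + 1)*(a + 3)^2*(a + 1)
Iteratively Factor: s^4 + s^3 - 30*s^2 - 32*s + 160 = (s - 2)*(s^3 + 3*s^2 - 24*s - 80) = (s - 2)*(s + 4)*(s^2 - s - 20) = (s - 5)*(s - 2)*(s + 4)*(s + 4)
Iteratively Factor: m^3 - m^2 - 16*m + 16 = (m - 1)*(m^2 - 16) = (m - 1)*(m + 4)*(m - 4)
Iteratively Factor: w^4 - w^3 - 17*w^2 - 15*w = (w + 1)*(w^3 - 2*w^2 - 15*w) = (w - 5)*(w + 1)*(w^2 + 3*w) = w*(w - 5)*(w + 1)*(w + 3)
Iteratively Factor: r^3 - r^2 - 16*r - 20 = (r - 5)*(r^2 + 4*r + 4) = (r - 5)*(r + 2)*(r + 2)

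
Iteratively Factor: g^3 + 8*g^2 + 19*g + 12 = (g + 3)*(g^2 + 5*g + 4) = (g + 3)*(g + 4)*(g + 1)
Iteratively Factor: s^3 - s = (s - 1)*(s^2 + s) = (s - 1)*(s + 1)*(s)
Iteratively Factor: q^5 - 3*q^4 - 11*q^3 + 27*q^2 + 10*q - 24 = (q - 2)*(q^4 - q^3 - 13*q^2 + q + 12) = (q - 2)*(q + 3)*(q^3 - 4*q^2 - q + 4) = (q - 2)*(q - 1)*(q + 3)*(q^2 - 3*q - 4) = (q - 2)*(q - 1)*(q + 1)*(q + 3)*(q - 4)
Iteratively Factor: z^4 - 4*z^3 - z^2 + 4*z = (z - 1)*(z^3 - 3*z^2 - 4*z) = (z - 1)*(z + 1)*(z^2 - 4*z) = (z - 4)*(z - 1)*(z + 1)*(z)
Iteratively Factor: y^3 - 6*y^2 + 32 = (y + 2)*(y^2 - 8*y + 16) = (y - 4)*(y + 2)*(y - 4)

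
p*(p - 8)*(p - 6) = p^3 - 14*p^2 + 48*p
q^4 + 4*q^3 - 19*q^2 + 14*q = q*(q - 2)*(q - 1)*(q + 7)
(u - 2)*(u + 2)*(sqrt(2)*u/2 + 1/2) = sqrt(2)*u^3/2 + u^2/2 - 2*sqrt(2)*u - 2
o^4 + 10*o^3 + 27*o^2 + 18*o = o*(o + 1)*(o + 3)*(o + 6)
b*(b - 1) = b^2 - b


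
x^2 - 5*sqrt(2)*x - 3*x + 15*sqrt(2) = (x - 3)*(x - 5*sqrt(2))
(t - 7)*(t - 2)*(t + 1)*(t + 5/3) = t^4 - 19*t^3/3 - 25*t^2/3 + 67*t/3 + 70/3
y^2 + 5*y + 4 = (y + 1)*(y + 4)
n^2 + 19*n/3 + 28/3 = (n + 7/3)*(n + 4)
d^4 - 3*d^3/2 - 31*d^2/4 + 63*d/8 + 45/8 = (d - 3)*(d - 3/2)*(d + 1/2)*(d + 5/2)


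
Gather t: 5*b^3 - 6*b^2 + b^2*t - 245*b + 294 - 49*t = 5*b^3 - 6*b^2 - 245*b + t*(b^2 - 49) + 294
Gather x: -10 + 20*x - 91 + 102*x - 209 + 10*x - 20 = 132*x - 330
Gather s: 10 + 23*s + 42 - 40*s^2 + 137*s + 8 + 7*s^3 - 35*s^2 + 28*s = 7*s^3 - 75*s^2 + 188*s + 60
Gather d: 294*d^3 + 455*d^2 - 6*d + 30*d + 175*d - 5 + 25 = 294*d^3 + 455*d^2 + 199*d + 20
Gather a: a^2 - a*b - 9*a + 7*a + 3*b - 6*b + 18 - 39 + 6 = a^2 + a*(-b - 2) - 3*b - 15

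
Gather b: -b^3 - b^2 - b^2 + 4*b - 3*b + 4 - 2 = -b^3 - 2*b^2 + b + 2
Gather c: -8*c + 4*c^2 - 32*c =4*c^2 - 40*c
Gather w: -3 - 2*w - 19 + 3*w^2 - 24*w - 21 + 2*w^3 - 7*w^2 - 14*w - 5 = 2*w^3 - 4*w^2 - 40*w - 48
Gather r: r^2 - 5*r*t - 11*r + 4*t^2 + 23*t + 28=r^2 + r*(-5*t - 11) + 4*t^2 + 23*t + 28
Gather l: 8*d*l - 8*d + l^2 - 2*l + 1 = -8*d + l^2 + l*(8*d - 2) + 1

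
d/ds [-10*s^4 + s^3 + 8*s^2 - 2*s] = -40*s^3 + 3*s^2 + 16*s - 2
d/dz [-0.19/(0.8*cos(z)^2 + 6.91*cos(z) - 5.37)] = -(0.304*cos(z) + 1.3129)*sin(z)/(0.8*cos(z)^2 + 6.91*cos(z) - 5.37)^2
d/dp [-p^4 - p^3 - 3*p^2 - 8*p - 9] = -4*p^3 - 3*p^2 - 6*p - 8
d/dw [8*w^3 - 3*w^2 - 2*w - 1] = 24*w^2 - 6*w - 2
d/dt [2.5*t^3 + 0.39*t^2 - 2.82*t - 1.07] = 7.5*t^2 + 0.78*t - 2.82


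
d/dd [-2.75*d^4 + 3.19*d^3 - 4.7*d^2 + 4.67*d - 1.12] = -11.0*d^3 + 9.57*d^2 - 9.4*d + 4.67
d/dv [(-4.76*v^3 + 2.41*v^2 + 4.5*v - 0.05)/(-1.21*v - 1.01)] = (11.5192*v^3 + 11.5067*v^2 - 4.8682*v - 4.6055)/(1.4641*v^2 + 2.4442*v + 1.0201)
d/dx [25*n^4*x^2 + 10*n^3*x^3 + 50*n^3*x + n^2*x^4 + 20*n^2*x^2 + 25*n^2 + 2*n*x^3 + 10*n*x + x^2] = 50*n^4*x + 30*n^3*x^2 + 50*n^3 + 4*n^2*x^3 + 40*n^2*x + 6*n*x^2 + 10*n + 2*x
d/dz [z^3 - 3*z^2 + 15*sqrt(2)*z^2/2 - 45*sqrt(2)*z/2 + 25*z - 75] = 3*z^2 - 6*z + 15*sqrt(2)*z - 45*sqrt(2)/2 + 25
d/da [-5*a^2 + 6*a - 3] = 6 - 10*a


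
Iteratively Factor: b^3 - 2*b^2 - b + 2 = (b + 1)*(b^2 - 3*b + 2) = (b - 1)*(b + 1)*(b - 2)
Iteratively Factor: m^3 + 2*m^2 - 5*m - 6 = (m + 1)*(m^2 + m - 6) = (m - 2)*(m + 1)*(m + 3)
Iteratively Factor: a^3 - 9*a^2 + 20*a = (a - 5)*(a^2 - 4*a) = a*(a - 5)*(a - 4)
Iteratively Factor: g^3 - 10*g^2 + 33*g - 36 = (g - 4)*(g^2 - 6*g + 9) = (g - 4)*(g - 3)*(g - 3)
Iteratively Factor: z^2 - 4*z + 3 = (z - 1)*(z - 3)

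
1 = 1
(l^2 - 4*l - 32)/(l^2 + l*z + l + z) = (l^2 - 4*l - 32)/(l^2 + l*z + l + z)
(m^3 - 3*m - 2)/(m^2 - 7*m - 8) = (m^2 - m - 2)/(m - 8)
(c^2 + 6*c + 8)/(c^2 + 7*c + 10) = (c + 4)/(c + 5)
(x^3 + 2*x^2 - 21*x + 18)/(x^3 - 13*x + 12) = (x + 6)/(x + 4)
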